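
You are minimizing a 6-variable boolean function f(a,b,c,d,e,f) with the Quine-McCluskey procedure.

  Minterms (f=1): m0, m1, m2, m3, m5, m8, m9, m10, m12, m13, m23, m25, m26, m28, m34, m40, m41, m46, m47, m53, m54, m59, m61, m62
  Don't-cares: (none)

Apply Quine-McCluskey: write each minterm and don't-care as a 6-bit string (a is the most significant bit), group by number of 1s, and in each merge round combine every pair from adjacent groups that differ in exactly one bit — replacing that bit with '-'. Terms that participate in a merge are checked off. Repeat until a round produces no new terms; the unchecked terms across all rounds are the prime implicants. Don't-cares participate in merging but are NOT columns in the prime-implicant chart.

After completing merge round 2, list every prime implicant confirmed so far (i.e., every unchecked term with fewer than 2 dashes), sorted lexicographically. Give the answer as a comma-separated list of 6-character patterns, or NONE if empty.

-00010, 0-1001, 0-1010, 0-1100, 010111, 1-1110, 10111-, 11-101, 11-110, 111011

[col 0] 000000*, 000001*, 000010*, 000011*, 000101*, 001000*, 001001*, 001010*, 001100*, 001101*, 010111, 011001*, 011010*, 011100*, 100010*, 101000*, 101001*, 101110*, 101111*, 110101*, 110110*, 111011, 111101*, 111110*
[col 1] -00010, -01000*, -01001*, 0-1001, 0-1010, 0-1100, 00-000*, 00-001*, 00-010*, 00-101*, 000-01*, 0000-0*, 0000-1*, 00000-*, 00001-*, 001-00*, 001-01*, 0010-0*, 00100-*, 00110-*, 1-1110, 10100-*, 10111-, 11-101, 11-110
[col 2] -0100-, 00--01, 00-0-0, 00-00-, 0000--, 001-0-
Prime implicants: -00010, -0100-, 0-1001, 0-1010, 0-1100, 00--01, 00-0-0, 00-00-, 0000--, 001-0-, 010111, 1-1110, 10111-, 11-101, 11-110, 111011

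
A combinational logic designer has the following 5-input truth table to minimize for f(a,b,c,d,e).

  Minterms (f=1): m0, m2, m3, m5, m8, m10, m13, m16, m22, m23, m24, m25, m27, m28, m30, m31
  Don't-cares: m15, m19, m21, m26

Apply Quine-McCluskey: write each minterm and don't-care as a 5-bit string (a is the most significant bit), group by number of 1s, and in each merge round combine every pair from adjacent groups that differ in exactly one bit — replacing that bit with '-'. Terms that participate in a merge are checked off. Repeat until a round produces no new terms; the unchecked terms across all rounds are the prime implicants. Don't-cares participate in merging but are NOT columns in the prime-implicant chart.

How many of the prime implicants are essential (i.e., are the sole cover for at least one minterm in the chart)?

4

Round 0: 00000✓ 00010✓ 00011✓ 00101✓ 01000✓ 01010✓ 01101✓ 01111✓ 10000✓ 10011✓ 10101✓ 10110✓ 10111✓ 11000✓ 11001✓ 11010✓ 11011✓ 11100✓ 11110✓ 11111✓
Round 1: -0000✓ -0011 -0101 -1000✓ -1010✓ -1111 0-000✓ 0-010✓ 0-101 000-0✓ 0001- 010-0✓ 011-1 1-000✓ 1-011✓ 1-110✓ 1-111✓ 10-11✓ 101-1 1011-✓ 11-00✓ 11-10✓ 11-11✓ 110-0✓ 110-1✓ 1100-✓ 1101-✓ 111-0✓ 1111-✓
Round 2: --000 -10-0 0-0-0 1--11 1-11- 11--0 11-1- 110--
PIs = {--000, -0011, -0101, -10-0, -1111, 0-0-0, 0-101, 0001-, 011-1, 1--11, 1-11-, 101-1, 11--0, 11-1-, 110--}
Coverage chart:
  m0: --000,0-0-0
  m2: 0-0-0,0001-
  m3: -0011,0001-
  m5: -0101,0-101
  m8: --000,-10-0,0-0-0
  m10: -10-0,0-0-0
  m13: 0-101,011-1
  m16: --000 ←essential
  m22: 1-11- ←essential
  m23: 1--11,1-11-,101-1
  m24: --000,-10-0,11--0,110--
  m25: 110-- ←essential
  m27: 1--11,11-1-,110--
  m28: 11--0 ←essential
  m30: 1-11-,11--0,11-1-
  m31: -1111,1--11,1-11-,11-1-
Essential: --000, 1-11-, 11--0, 110--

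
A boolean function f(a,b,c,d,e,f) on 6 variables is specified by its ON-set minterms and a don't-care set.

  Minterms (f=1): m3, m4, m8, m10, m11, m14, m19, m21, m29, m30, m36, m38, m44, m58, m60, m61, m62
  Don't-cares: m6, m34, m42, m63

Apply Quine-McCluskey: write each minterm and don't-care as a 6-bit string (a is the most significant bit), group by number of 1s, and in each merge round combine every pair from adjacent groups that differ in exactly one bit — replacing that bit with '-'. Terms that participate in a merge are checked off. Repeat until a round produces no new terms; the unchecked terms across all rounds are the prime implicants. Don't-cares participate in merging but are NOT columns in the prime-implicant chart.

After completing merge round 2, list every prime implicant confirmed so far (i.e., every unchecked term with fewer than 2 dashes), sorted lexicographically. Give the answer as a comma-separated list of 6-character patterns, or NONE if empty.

-01010, -11101, -11110, 0-0011, 0-1110, 00-011, 00-110, 001-10, 0010-0, 00101-, 01-101, 1-1010, 1-1100, 10-010, 10-100, 100-10, 111-10

size-2^0 implicants → 000011(✓)  000100(✓)  000110(✓)  001000(✓)  001010(✓)  001011(✓)  001110(✓)  010011(✓)  010101(✓)  011101(✓)  011110(✓)  100010(✓)  100100(✓)  100110(✓)  101010(✓)  101100(✓)  111010(✓)  111100(✓)  111101(✓)  111110(✓)  111111(✓)
size-2^1 implicants → -00100(✓)  -00110(✓)  -01010  -11101  -11110  0-0011  0-1110  00-011  00-110  0001-0(✓)  001-10  0010-0  00101-  01-101  1-1010  1-1100  10-010  10-100  100-10  1001-0(✓)  111-10  1111-0(✓)  1111-1(✓)  11110-(✓)  11111-(✓)
size-2^2 implicants → -001-0  1111--
Unchecked terms (primes): -001-0, -01010, -11101, -11110, 0-0011, 0-1110, 00-011, 00-110, 001-10, 0010-0, 00101-, 01-101, 1-1010, 1-1100, 10-010, 10-100, 100-10, 111-10, 1111--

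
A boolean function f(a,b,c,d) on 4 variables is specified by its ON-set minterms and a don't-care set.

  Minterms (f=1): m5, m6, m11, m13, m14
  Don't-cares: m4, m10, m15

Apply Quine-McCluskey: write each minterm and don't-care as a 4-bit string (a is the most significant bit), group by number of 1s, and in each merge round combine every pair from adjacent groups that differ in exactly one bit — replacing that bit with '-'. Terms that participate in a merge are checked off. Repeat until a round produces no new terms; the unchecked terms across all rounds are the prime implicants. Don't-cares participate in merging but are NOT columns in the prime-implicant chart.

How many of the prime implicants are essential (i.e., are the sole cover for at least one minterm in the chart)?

1

size-2^0 implicants → 0100(✓)  0101(✓)  0110(✓)  1010(✓)  1011(✓)  1101(✓)  1110(✓)  1111(✓)
size-2^1 implicants → -101  -110  01-0  010-  1-10(✓)  1-11(✓)  101-(✓)  11-1  111-(✓)
size-2^2 implicants → 1-1-
Unchecked terms (primes): -101, -110, 01-0, 010-, 1-1-, 11-1
Minterm coverage:
  m5 ⊆ -101,010-
  m6 ⊆ -110,01-0
  m11 ⊆ 1-1- [E]
  m13 ⊆ -101,11-1
  m14 ⊆ -110,1-1-
E = {1-1-}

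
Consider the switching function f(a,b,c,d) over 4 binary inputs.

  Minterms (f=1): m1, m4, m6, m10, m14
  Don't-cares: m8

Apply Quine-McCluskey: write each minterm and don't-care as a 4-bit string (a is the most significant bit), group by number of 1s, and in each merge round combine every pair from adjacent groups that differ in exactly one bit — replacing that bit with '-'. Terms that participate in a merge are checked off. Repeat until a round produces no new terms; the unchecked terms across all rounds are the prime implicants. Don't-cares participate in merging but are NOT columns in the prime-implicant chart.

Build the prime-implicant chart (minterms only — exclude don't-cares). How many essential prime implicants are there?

[col 0] 0001, 0100*, 0110*, 1000*, 1010*, 1110*
[col 1] -110, 01-0, 1-10, 10-0
Prime implicants: -110, 0001, 01-0, 1-10, 10-0
PI chart (minterm → PIs covering it):
  1 | 0001  (sole → essential)
  4 | 01-0  (sole → essential)
  6 | -110,01-0
  10 | 1-10,10-0
  14 | -110,1-10
Essential prime implicants: 0001, 01-0

2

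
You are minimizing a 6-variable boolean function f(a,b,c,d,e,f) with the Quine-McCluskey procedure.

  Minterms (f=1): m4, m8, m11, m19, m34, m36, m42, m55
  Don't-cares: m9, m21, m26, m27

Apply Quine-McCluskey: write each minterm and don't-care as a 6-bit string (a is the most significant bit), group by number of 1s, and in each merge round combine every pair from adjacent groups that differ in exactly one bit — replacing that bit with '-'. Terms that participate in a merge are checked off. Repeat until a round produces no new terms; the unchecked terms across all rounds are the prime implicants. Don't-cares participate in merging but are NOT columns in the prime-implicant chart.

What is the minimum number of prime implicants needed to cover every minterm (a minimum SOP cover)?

6

size-2^0 implicants → 000100(✓)  001000(✓)  001001(✓)  001011(✓)  010011(✓)  010101  011010(✓)  011011(✓)  100010(✓)  100100(✓)  101010(✓)  110111
size-2^1 implicants → -00100  0-1011  0010-1  00100-  01-011  01101-  10-010
Unchecked terms (primes): -00100, 0-1011, 0010-1, 00100-, 01-011, 010101, 01101-, 10-010, 110111
Minterm coverage:
  m4 ⊆ -00100 [E]
  m8 ⊆ 00100- [E]
  m11 ⊆ 0-1011,0010-1
  m19 ⊆ 01-011 [E]
  m34 ⊆ 10-010 [E]
  m36 ⊆ -00100 [E]
  m42 ⊆ 10-010 [E]
  m55 ⊆ 110111 [E]
E = {-00100, 00100-, 01-011, 10-010, 110111}
Petrick residual → 0-1011
Cover = b'c'de'f' + a'cd'ef + a'b'cd'e' + a'bd'ef + ab'd'ef' + abc'def  |cover|=6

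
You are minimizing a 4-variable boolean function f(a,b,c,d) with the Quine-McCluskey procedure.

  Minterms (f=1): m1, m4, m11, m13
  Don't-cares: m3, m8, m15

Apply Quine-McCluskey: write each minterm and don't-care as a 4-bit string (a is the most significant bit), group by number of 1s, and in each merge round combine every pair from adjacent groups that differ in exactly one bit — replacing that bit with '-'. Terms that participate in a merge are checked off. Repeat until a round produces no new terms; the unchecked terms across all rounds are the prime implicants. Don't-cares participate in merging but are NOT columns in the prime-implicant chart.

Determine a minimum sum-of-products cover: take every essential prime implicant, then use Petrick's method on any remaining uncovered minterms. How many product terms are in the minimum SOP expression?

4

Round 0: 0001✓ 0011✓ 0100 1000 1011✓ 1101✓ 1111✓
Round 1: -011 00-1 1-11 11-1
PIs = {-011, 00-1, 0100, 1-11, 1000, 11-1}
Coverage chart:
  m1: 00-1 ←essential
  m4: 0100 ←essential
  m11: -011,1-11
  m13: 11-1 ←essential
Essential: 00-1, 0100, 11-1
Petrick residual → -011
Min cover (4 terms): b'cd + a'b'd + a'bc'd' + abd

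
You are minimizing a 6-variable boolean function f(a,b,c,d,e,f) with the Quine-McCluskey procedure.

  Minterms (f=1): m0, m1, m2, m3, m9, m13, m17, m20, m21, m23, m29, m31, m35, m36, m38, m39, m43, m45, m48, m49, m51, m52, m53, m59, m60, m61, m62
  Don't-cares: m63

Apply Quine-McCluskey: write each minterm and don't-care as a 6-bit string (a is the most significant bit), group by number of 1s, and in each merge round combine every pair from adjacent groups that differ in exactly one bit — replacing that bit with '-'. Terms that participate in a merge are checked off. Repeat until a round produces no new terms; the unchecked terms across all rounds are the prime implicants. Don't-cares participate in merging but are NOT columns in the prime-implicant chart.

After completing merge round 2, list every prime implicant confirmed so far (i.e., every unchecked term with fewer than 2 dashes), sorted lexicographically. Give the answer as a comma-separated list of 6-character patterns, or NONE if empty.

-00011, 0-0001, 00-001, 001-01, 1-0100, 100-11, 1001-0, 10011-, 1100-1, 111-11

size-2^0 implicants → 000000(✓)  000001(✓)  000010(✓)  000011(✓)  001001(✓)  001101(✓)  010001(✓)  010100(✓)  010101(✓)  010111(✓)  011101(✓)  011111(✓)  100011(✓)  100100(✓)  100110(✓)  100111(✓)  101011(✓)  101101(✓)  110000(✓)  110001(✓)  110011(✓)  110100(✓)  110101(✓)  111011(✓)  111100(✓)  111101(✓)  111110(✓)  111111(✓)
size-2^1 implicants → -00011  -01101(✓)  -10001(✓)  -10100(✓)  -10101(✓)  -11101(✓)  -11111(✓)  0-0001  0-1101(✓)  00-001  0000-0(✓)  0000-1(✓)  00000-(✓)  00001-(✓)  001-01  01-101(✓)  01-111(✓)  010-01(✓)  0101-1(✓)  01010-(✓)  0111-1(✓)  1-0011(✓)  1-0100  1-1011(✓)  1-1101(✓)  10-011(✓)  100-11  1001-0  10011-  11-011(✓)  11-100(✓)  11-101(✓)  110-00(✓)  110-01(✓)  1100-1  11000-(✓)  11010-(✓)  111-11  1111-0(✓)  1111-1(✓)  11110-(✓)  11111-(✓)
size-2^2 implicants → --1101  -1-101  -10-01  -1010-  -111-1  0000--  01-1-1  1--011  11-10-  110-0-  1111--
Unchecked terms (primes): --1101, -00011, -1-101, -10-01, -1010-, -111-1, 0-0001, 00-001, 0000--, 001-01, 01-1-1, 1--011, 1-0100, 100-11, 1001-0, 10011-, 11-10-, 110-0-, 1100-1, 111-11, 1111--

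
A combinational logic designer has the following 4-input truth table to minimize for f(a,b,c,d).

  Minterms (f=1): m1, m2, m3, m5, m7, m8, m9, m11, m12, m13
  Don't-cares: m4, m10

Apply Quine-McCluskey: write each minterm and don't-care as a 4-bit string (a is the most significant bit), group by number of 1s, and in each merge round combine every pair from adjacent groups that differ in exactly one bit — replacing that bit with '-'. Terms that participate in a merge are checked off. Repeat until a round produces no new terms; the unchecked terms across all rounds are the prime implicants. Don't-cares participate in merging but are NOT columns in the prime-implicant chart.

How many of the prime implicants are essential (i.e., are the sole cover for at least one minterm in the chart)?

size-2^0 implicants → 0001(✓)  0010(✓)  0011(✓)  0100(✓)  0101(✓)  0111(✓)  1000(✓)  1001(✓)  1010(✓)  1011(✓)  1100(✓)  1101(✓)
size-2^1 implicants → -001(✓)  -010(✓)  -011(✓)  -100(✓)  -101(✓)  0-01(✓)  0-11(✓)  00-1(✓)  001-(✓)  01-1(✓)  010-(✓)  1-00(✓)  1-01(✓)  10-0(✓)  10-1(✓)  100-(✓)  101-(✓)  110-(✓)
size-2^2 implicants → --01  -0-1  -01-  -10-  0--1  1-0-  10--
Unchecked terms (primes): --01, -0-1, -01-, -10-, 0--1, 1-0-, 10--
Minterm coverage:
  m1 ⊆ --01,-0-1,0--1
  m2 ⊆ -01- [E]
  m3 ⊆ -0-1,-01-,0--1
  m5 ⊆ --01,-10-,0--1
  m7 ⊆ 0--1 [E]
  m8 ⊆ 1-0-,10--
  m9 ⊆ --01,-0-1,1-0-,10--
  m11 ⊆ -0-1,-01-,10--
  m12 ⊆ -10-,1-0-
  m13 ⊆ --01,-10-,1-0-
E = {-01-, 0--1}

2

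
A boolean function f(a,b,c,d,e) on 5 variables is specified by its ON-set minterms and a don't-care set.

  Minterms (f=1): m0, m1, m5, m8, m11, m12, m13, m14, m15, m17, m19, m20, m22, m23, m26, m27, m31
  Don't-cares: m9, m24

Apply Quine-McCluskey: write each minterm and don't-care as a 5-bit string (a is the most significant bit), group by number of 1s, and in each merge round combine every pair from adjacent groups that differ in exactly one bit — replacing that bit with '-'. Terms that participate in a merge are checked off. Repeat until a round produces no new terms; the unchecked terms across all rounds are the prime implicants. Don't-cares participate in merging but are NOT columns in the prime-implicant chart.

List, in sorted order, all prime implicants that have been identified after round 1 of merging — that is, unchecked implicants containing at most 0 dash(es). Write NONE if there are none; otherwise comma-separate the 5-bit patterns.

Round 0: 00000✓ 00001✓ 00101✓ 01000✓ 01001✓ 01011✓ 01100✓ 01101✓ 01110✓ 01111✓ 10001✓ 10011✓ 10100✓ 10110✓ 10111✓ 11000✓ 11010✓ 11011✓ 11111✓
Round 1: -0001 -1000 -1011✓ -1111✓ 0-000✓ 0-001✓ 0-101✓ 00-01✓ 0000-✓ 01-00✓ 01-01✓ 01-11✓ 010-1✓ 0100-✓ 011-0✓ 011-1✓ 0110-✓ 0111-✓ 1-011✓ 1-111✓ 10-11✓ 100-1 101-0 1011- 11-11✓ 110-0 1101-
Round 2: -1-11 0--01 0-00- 01--1 01-0- 011-- 1--11
PIs = {-0001, -1-11, -1000, 0--01, 0-00-, 01--1, 01-0-, 011--, 1--11, 100-1, 101-0, 1011-, 110-0, 1101-}

NONE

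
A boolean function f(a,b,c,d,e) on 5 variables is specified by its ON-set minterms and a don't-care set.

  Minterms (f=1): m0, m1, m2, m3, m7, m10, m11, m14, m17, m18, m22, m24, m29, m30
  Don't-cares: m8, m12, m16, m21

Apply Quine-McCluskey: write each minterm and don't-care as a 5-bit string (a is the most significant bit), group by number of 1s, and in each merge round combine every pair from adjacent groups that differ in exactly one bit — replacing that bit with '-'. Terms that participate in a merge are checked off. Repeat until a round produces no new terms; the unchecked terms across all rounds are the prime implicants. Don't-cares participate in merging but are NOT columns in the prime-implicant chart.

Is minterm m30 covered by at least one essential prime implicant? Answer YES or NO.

[col 0] 00000*, 00001*, 00010*, 00011*, 00111*, 01000*, 01010*, 01011*, 01100*, 01110*, 10000*, 10001*, 10010*, 10101*, 10110*, 11000*, 11101*, 11110*
[col 1] -0000*, -0001*, -0010*, -1000*, -1110, 0-000*, 0-010*, 0-011*, 00-11, 000-0*, 000-1*, 0000-*, 0001-*, 01-00*, 01-10*, 010-0*, 0101-*, 011-0*, 1-000*, 1-101, 1-110, 10-01, 10-10, 100-0*, 1000-*
[col 2] --000, -00-0, -000-, 0-0-0, 0-01-, 000--, 01--0
Prime implicants: --000, -00-0, -000-, -1110, 0-0-0, 0-01-, 00-11, 000--, 01--0, 1-101, 1-110, 10-01, 10-10
PI chart (minterm → PIs covering it):
  0 | --000,-00-0,-000-,0-0-0,000--
  1 | -000-,000--
  2 | -00-0,0-0-0,0-01-,000--
  3 | 0-01-,00-11,000--
  7 | 00-11  (sole → essential)
  10 | 0-0-0,0-01-,01--0
  11 | 0-01-  (sole → essential)
  14 | -1110,01--0
  17 | -000-,10-01
  18 | -00-0,10-10
  22 | 1-110,10-10
  24 | --000  (sole → essential)
  29 | 1-101  (sole → essential)
  30 | -1110,1-110
Essential prime implicants: --000, 0-01-, 00-11, 1-101

NO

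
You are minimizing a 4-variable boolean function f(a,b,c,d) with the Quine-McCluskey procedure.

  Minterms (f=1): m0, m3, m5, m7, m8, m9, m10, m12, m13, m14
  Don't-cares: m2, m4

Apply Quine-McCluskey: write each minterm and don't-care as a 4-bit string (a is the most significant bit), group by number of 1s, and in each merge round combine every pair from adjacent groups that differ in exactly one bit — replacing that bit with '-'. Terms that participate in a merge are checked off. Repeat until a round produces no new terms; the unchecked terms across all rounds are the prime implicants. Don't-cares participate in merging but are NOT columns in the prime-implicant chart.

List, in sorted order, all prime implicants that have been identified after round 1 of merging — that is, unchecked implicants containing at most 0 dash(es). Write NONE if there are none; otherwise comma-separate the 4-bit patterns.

size-2^0 implicants → 0000(✓)  0010(✓)  0011(✓)  0100(✓)  0101(✓)  0111(✓)  1000(✓)  1001(✓)  1010(✓)  1100(✓)  1101(✓)  1110(✓)
size-2^1 implicants → -000(✓)  -010(✓)  -100(✓)  -101(✓)  0-00(✓)  0-11  00-0(✓)  001-  01-1  010-(✓)  1-00(✓)  1-01(✓)  1-10(✓)  10-0(✓)  100-(✓)  11-0(✓)  110-(✓)
size-2^2 implicants → --00  -0-0  -10-  1--0  1-0-
Unchecked terms (primes): --00, -0-0, -10-, 0-11, 001-, 01-1, 1--0, 1-0-

NONE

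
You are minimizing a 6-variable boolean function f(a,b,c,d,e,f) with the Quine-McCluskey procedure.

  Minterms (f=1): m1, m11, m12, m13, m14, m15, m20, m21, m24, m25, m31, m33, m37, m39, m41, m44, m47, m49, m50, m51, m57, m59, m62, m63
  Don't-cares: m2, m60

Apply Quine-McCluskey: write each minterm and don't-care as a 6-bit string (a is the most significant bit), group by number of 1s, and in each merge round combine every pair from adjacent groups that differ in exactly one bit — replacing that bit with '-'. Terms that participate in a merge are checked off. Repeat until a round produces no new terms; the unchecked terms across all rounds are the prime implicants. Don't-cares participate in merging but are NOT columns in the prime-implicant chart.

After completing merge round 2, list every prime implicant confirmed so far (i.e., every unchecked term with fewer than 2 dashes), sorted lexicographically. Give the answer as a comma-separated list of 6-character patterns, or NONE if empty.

-00001, -01100, -11001, 000010, 001-11, 01010-, 01100-, 1-1100, 10-111, 100-01, 1001-1, 11001-, 111-11, 1111-0, 11111-

size-2^0 implicants → 000001(✓)  000010  001011(✓)  001100(✓)  001101(✓)  001110(✓)  001111(✓)  010100(✓)  010101(✓)  011000(✓)  011001(✓)  011111(✓)  100001(✓)  100101(✓)  100111(✓)  101001(✓)  101100(✓)  101111(✓)  110001(✓)  110010(✓)  110011(✓)  111001(✓)  111011(✓)  111100(✓)  111110(✓)  111111(✓)
size-2^1 implicants → -00001  -01100  -01111(✓)  -11001  -11111(✓)  0-1111(✓)  001-11  0011-0(✓)  0011-1(✓)  00110-(✓)  00111-(✓)  01010-  01100-  1-0001(✓)  1-1001(✓)  1-1100  1-1111(✓)  10-001(✓)  10-111  100-01  1001-1  11-001(✓)  11-011(✓)  1100-1(✓)  11001-  111-11  1110-1(✓)  1111-0  11111-
size-2^2 implicants → --1111  0011--  1--001  11-0-1
Unchecked terms (primes): --1111, -00001, -01100, -11001, 000010, 001-11, 0011--, 01010-, 01100-, 1--001, 1-1100, 10-111, 100-01, 1001-1, 11-0-1, 11001-, 111-11, 1111-0, 11111-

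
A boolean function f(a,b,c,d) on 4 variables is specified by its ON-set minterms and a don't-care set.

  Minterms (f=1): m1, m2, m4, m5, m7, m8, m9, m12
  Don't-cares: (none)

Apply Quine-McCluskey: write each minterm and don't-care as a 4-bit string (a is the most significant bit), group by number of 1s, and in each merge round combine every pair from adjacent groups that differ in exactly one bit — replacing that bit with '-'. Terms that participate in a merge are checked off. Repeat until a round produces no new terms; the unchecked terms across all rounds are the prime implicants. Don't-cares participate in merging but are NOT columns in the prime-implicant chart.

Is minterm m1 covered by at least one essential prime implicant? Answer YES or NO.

NO

size-2^0 implicants → 0001(✓)  0010  0100(✓)  0101(✓)  0111(✓)  1000(✓)  1001(✓)  1100(✓)
size-2^1 implicants → -001  -100  0-01  01-1  010-  1-00  100-
Unchecked terms (primes): -001, -100, 0-01, 0010, 01-1, 010-, 1-00, 100-
Minterm coverage:
  m1 ⊆ -001,0-01
  m2 ⊆ 0010 [E]
  m4 ⊆ -100,010-
  m5 ⊆ 0-01,01-1,010-
  m7 ⊆ 01-1 [E]
  m8 ⊆ 1-00,100-
  m9 ⊆ -001,100-
  m12 ⊆ -100,1-00
E = {0010, 01-1}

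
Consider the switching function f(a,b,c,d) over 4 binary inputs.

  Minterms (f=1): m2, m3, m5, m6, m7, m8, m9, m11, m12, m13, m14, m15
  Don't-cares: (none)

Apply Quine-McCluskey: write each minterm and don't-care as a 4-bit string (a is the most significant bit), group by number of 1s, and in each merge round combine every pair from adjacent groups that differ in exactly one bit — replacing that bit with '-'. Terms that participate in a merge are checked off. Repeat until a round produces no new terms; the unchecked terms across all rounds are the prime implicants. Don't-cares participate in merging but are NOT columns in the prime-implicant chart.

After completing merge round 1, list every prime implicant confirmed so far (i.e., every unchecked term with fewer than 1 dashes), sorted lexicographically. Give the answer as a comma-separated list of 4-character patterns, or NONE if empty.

size-2^0 implicants → 0010(✓)  0011(✓)  0101(✓)  0110(✓)  0111(✓)  1000(✓)  1001(✓)  1011(✓)  1100(✓)  1101(✓)  1110(✓)  1111(✓)
size-2^1 implicants → -011(✓)  -101(✓)  -110(✓)  -111(✓)  0-10(✓)  0-11(✓)  001-(✓)  01-1(✓)  011-(✓)  1-00(✓)  1-01(✓)  1-11(✓)  10-1(✓)  100-(✓)  11-0(✓)  11-1(✓)  110-(✓)  111-(✓)
size-2^2 implicants → --11  -1-1  -11-  0-1-  1--1  1-0-  11--
Unchecked terms (primes): --11, -1-1, -11-, 0-1-, 1--1, 1-0-, 11--

NONE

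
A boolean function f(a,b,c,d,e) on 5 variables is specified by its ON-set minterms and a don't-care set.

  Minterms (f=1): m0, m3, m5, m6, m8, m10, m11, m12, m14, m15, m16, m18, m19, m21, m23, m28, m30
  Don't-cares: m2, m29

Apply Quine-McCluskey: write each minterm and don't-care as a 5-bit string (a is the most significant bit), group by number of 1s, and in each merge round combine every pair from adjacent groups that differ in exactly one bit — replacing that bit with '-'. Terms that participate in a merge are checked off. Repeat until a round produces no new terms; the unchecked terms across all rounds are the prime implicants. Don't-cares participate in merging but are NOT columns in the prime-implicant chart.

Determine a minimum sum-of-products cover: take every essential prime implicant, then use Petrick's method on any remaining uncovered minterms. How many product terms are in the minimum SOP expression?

[col 0] 00000*, 00010*, 00011*, 00101*, 00110*, 01000*, 01010*, 01011*, 01100*, 01110*, 01111*, 10000*, 10010*, 10011*, 10101*, 10111*, 11100*, 11101*, 11110*
[col 1] -0000*, -0010*, -0011*, -0101, -1100*, -1110*, 0-000*, 0-010*, 0-011*, 0-110*, 00-10*, 000-0*, 0001-*, 01-00*, 01-10*, 01-11*, 010-0*, 0101-*, 011-0*, 0111-*, 1-101, 10-11, 100-0*, 1001-*, 101-1, 111-0*, 1110-
[col 2] -00-0, -001-, -11-0, 0--10, 0-0-0, 0-01-, 01--0, 01-1-
Prime implicants: -00-0, -001-, -0101, -11-0, 0--10, 0-0-0, 0-01-, 01--0, 01-1-, 1-101, 10-11, 101-1, 1110-
PI chart (minterm → PIs covering it):
  0 | -00-0,0-0-0
  3 | -001-,0-01-
  5 | -0101  (sole → essential)
  6 | 0--10  (sole → essential)
  8 | 0-0-0,01--0
  10 | 0--10,0-0-0,0-01-,01--0,01-1-
  11 | 0-01-,01-1-
  12 | -11-0,01--0
  14 | -11-0,0--10,01--0,01-1-
  15 | 01-1-  (sole → essential)
  16 | -00-0  (sole → essential)
  18 | -00-0,-001-
  19 | -001-,10-11
  21 | -0101,1-101,101-1
  23 | 10-11,101-1
  28 | -11-0,1110-
  30 | -11-0  (sole → essential)
Essential prime implicants: -00-0, -0101, -11-0, 0--10, 01-1-
Petrick residual → -001-, 0-0-0, 10-11
Minimum SOP uses 8 PIs: b'c'e' + b'c'd + b'cd'e + bce' + a'de' + a'c'e' + a'bd + ab'de

8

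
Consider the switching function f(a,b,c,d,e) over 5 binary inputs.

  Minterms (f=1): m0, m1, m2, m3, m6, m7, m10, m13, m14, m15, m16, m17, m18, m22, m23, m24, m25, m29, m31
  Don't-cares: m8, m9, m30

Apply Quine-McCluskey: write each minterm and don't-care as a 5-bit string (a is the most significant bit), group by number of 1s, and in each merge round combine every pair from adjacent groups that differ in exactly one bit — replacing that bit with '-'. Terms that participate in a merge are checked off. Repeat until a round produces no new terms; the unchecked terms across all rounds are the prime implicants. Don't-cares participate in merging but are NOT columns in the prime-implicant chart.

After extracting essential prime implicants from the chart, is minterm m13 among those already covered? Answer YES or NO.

size-2^0 implicants → 00000(✓)  00001(✓)  00010(✓)  00011(✓)  00110(✓)  00111(✓)  01000(✓)  01001(✓)  01010(✓)  01101(✓)  01110(✓)  01111(✓)  10000(✓)  10001(✓)  10010(✓)  10110(✓)  10111(✓)  11000(✓)  11001(✓)  11101(✓)  11110(✓)  11111(✓)
size-2^1 implicants → -0000(✓)  -0001(✓)  -0010(✓)  -0110(✓)  -0111(✓)  -1000(✓)  -1001(✓)  -1101(✓)  -1110(✓)  -1111(✓)  0-000(✓)  0-001(✓)  0-010(✓)  0-110(✓)  0-111(✓)  00-10(✓)  00-11(✓)  000-0(✓)  000-1(✓)  0000-(✓)  0001-(✓)  0011-(✓)  01-01(✓)  01-10(✓)  010-0(✓)  0100-(✓)  011-1(✓)  0111-(✓)  1-000(✓)  1-001(✓)  1-110(✓)  1-111(✓)  10-10(✓)  100-0(✓)  1000-(✓)  1011-(✓)  11-01(✓)  1100-(✓)  111-1(✓)  1111-(✓)
size-2^2 implicants → --000(✓)  --001(✓)  --110(✓)  --111(✓)  -0-10  -00-0  -000-(✓)  -011-(✓)  -1-01  -100-(✓)  -11-1  -111-(✓)  0--10  0-0-0  0-00-(✓)  0-11-(✓)  00-1-  000--  1-00-(✓)  1-11-(✓)
size-2^3 implicants → --00-  --11-
Unchecked terms (primes): --00-, --11-, -0-10, -00-0, -1-01, -11-1, 0--10, 0-0-0, 00-1-, 000--
Minterm coverage:
  m0 ⊆ --00-,-00-0,0-0-0,000--
  m1 ⊆ --00-,000--
  m2 ⊆ -0-10,-00-0,0--10,0-0-0,00-1-,000--
  m3 ⊆ 00-1-,000--
  m6 ⊆ --11-,-0-10,0--10,00-1-
  m7 ⊆ --11-,00-1-
  m10 ⊆ 0--10,0-0-0
  m13 ⊆ -1-01,-11-1
  m14 ⊆ --11-,0--10
  m15 ⊆ --11-,-11-1
  m16 ⊆ --00-,-00-0
  m17 ⊆ --00- [E]
  m18 ⊆ -0-10,-00-0
  m22 ⊆ --11-,-0-10
  m23 ⊆ --11- [E]
  m24 ⊆ --00- [E]
  m25 ⊆ --00-,-1-01
  m29 ⊆ -1-01,-11-1
  m31 ⊆ --11-,-11-1
E = {--00-, --11-}

NO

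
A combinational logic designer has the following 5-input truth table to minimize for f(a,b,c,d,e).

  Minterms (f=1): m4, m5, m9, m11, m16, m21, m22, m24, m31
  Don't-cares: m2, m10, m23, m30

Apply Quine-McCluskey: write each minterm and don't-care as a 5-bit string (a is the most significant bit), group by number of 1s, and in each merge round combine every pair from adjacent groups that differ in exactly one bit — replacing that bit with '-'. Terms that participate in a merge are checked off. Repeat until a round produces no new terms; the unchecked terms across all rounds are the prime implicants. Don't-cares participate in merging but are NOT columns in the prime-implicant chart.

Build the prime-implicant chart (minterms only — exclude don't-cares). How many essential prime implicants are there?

4

Round 0: 00010✓ 00100✓ 00101✓ 01001✓ 01010✓ 01011✓ 10000✓ 10101✓ 10110✓ 10111✓ 11000✓ 11110✓ 11111✓
Round 1: -0101 0-010 0010- 010-1 0101- 1-000 1-110✓ 1-111✓ 101-1 1011-✓ 1111-✓
Round 2: 1-11-
PIs = {-0101, 0-010, 0010-, 010-1, 0101-, 1-000, 1-11-, 101-1}
Coverage chart:
  m4: 0010- ←essential
  m5: -0101,0010-
  m9: 010-1 ←essential
  m11: 010-1,0101-
  m16: 1-000 ←essential
  m21: -0101,101-1
  m22: 1-11- ←essential
  m24: 1-000 ←essential
  m31: 1-11- ←essential
Essential: 0010-, 010-1, 1-000, 1-11-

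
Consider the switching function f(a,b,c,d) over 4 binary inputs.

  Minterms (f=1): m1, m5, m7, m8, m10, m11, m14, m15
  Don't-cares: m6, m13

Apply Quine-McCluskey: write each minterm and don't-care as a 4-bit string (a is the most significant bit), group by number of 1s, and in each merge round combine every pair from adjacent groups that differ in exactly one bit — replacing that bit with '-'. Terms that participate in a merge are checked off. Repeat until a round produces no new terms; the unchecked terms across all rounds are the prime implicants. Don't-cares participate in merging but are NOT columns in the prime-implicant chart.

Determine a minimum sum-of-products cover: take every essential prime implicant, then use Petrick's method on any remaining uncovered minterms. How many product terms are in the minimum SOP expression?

size-2^0 implicants → 0001(✓)  0101(✓)  0110(✓)  0111(✓)  1000(✓)  1010(✓)  1011(✓)  1101(✓)  1110(✓)  1111(✓)
size-2^1 implicants → -101(✓)  -110(✓)  -111(✓)  0-01  01-1(✓)  011-(✓)  1-10(✓)  1-11(✓)  10-0  101-(✓)  11-1(✓)  111-(✓)
size-2^2 implicants → -1-1  -11-  1-1-
Unchecked terms (primes): -1-1, -11-, 0-01, 1-1-, 10-0
Minterm coverage:
  m1 ⊆ 0-01 [E]
  m5 ⊆ -1-1,0-01
  m7 ⊆ -1-1,-11-
  m8 ⊆ 10-0 [E]
  m10 ⊆ 1-1-,10-0
  m11 ⊆ 1-1- [E]
  m14 ⊆ -11-,1-1-
  m15 ⊆ -1-1,-11-,1-1-
E = {0-01, 1-1-, 10-0}
Petrick residual → -1-1
Cover = bd + a'c'd + ac + ab'd'  |cover|=4

4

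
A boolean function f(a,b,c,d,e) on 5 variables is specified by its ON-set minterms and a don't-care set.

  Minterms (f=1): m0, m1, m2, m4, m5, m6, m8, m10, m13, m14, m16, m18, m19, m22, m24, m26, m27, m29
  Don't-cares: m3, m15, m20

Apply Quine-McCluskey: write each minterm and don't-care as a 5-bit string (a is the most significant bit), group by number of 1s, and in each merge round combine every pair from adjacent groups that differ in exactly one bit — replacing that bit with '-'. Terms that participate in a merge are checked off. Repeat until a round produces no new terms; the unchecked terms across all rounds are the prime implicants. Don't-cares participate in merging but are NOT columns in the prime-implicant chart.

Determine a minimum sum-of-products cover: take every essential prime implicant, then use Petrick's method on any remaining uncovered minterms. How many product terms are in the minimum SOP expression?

6

[col 0] 00000*, 00001*, 00010*, 00011*, 00100*, 00101*, 00110*, 01000*, 01010*, 01101*, 01110*, 01111*, 10000*, 10010*, 10011*, 10100*, 10110*, 11000*, 11010*, 11011*, 11101*
[col 1] -0000*, -0010*, -0011*, -0100*, -0110*, -1000*, -1010*, -1101, 0-000*, 0-010*, 0-101, 0-110*, 00-00*, 00-01*, 00-10*, 000-0*, 000-1*, 0000-*, 0001-*, 001-0*, 0010-*, 01-10*, 010-0*, 011-1, 0111-, 1-000*, 1-010*, 1-011*, 10-00*, 10-10*, 100-0*, 1001-*, 101-0*, 110-0*, 1101-*
[col 2] --000*, --010*, -0-00*, -0-10*, -00-0*, -001-, -01-0*, -10-0*, 0--10, 0-0-0*, 00--0*, 00-0-, 000--, 1-0-0*, 1-01-, 10--0*
[col 3] --0-0, -0--0
Prime implicants: --0-0, -0--0, -001-, -1101, 0--10, 0-101, 00-0-, 000--, 011-1, 0111-, 1-01-
PI chart (minterm → PIs covering it):
  0 | --0-0,-0--0,00-0-,000--
  1 | 00-0-,000--
  2 | --0-0,-0--0,-001-,0--10,000--
  4 | -0--0,00-0-
  5 | 0-101,00-0-
  6 | -0--0,0--10
  8 | --0-0  (sole → essential)
  10 | --0-0,0--10
  13 | -1101,0-101,011-1
  14 | 0--10,0111-
  16 | --0-0,-0--0
  18 | --0-0,-0--0,-001-,1-01-
  19 | -001-,1-01-
  22 | -0--0  (sole → essential)
  24 | --0-0  (sole → essential)
  26 | --0-0,1-01-
  27 | 1-01-  (sole → essential)
  29 | -1101  (sole → essential)
Essential prime implicants: --0-0, -0--0, -1101, 1-01-
Petrick residual → 0--10, 00-0-
Minimum SOP uses 6 PIs: c'e' + b'e' + bcd'e + a'de' + a'b'd' + ac'd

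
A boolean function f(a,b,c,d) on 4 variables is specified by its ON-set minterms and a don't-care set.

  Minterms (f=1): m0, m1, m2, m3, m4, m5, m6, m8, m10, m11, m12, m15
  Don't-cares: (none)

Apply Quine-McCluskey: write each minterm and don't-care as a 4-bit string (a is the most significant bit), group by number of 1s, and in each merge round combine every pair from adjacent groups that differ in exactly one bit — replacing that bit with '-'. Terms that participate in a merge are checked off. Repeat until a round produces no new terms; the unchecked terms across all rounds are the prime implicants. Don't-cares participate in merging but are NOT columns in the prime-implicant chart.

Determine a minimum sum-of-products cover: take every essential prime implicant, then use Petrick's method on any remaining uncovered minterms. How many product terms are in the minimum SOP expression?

5

Round 0: 0000✓ 0001✓ 0010✓ 0011✓ 0100✓ 0101✓ 0110✓ 1000✓ 1010✓ 1011✓ 1100✓ 1111✓
Round 1: -000✓ -010✓ -011✓ -100✓ 0-00✓ 0-01✓ 0-10✓ 00-0✓ 00-1✓ 000-✓ 001-✓ 01-0✓ 010-✓ 1-00✓ 1-11 10-0✓ 101-✓
Round 2: --00 -0-0 -01- 0--0 0-0- 00--
PIs = {--00, -0-0, -01-, 0--0, 0-0-, 00--, 1-11}
Coverage chart:
  m0: --00,-0-0,0--0,0-0-,00--
  m1: 0-0-,00--
  m2: -0-0,-01-,0--0,00--
  m3: -01-,00--
  m4: --00,0--0,0-0-
  m5: 0-0- ←essential
  m6: 0--0 ←essential
  m8: --00,-0-0
  m10: -0-0,-01-
  m11: -01-,1-11
  m12: --00 ←essential
  m15: 1-11 ←essential
Essential: --00, 0--0, 0-0-, 1-11
Petrick residual → -01-
Min cover (5 terms): c'd' + b'c + a'd' + a'c' + acd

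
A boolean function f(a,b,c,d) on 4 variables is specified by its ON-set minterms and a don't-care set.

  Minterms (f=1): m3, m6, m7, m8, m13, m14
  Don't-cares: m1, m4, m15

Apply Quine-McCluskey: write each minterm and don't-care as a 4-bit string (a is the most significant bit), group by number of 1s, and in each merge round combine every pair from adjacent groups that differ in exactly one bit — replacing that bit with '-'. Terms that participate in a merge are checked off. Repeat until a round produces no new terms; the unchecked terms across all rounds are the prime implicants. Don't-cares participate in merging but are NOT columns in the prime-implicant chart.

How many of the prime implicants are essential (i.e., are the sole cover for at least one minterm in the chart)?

[col 0] 0001*, 0011*, 0100*, 0110*, 0111*, 1000, 1101*, 1110*, 1111*
[col 1] -110*, -111*, 0-11, 00-1, 01-0, 011-*, 11-1, 111-*
[col 2] -11-
Prime implicants: -11-, 0-11, 00-1, 01-0, 1000, 11-1
PI chart (minterm → PIs covering it):
  3 | 0-11,00-1
  6 | -11-,01-0
  7 | -11-,0-11
  8 | 1000  (sole → essential)
  13 | 11-1  (sole → essential)
  14 | -11-  (sole → essential)
Essential prime implicants: -11-, 1000, 11-1

3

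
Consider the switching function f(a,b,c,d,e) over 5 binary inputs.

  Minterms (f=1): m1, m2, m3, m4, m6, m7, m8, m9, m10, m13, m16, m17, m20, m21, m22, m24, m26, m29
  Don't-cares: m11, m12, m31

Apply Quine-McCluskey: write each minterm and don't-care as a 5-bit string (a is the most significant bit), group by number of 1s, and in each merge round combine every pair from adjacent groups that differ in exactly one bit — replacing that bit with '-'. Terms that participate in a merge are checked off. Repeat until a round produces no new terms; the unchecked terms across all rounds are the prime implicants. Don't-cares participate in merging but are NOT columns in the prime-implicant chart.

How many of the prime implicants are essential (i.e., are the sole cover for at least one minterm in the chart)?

3

[col 0] 00001*, 00010*, 00011*, 00100*, 00110*, 00111*, 01000*, 01001*, 01010*, 01011*, 01100*, 01101*, 10000*, 10001*, 10100*, 10101*, 10110*, 11000*, 11010*, 11101*, 11111*
[col 1] -0001, -0100*, -0110*, -1000*, -1010*, -1101, 0-001*, 0-010*, 0-011*, 0-100, 00-10*, 00-11*, 000-1*, 0001-*, 001-0*, 0011-*, 01-00*, 01-01*, 010-0*, 010-1*, 0100-*, 0101-*, 0110-*, 1-000, 1-101, 10-00*, 10-01*, 1000-*, 101-0*, 1010-*, 110-0*, 111-1
[col 2] -01-0, -10-0, 0-0-1, 0-01-, 00-1-, 01-0-, 010--, 10-0-
Prime implicants: -0001, -01-0, -10-0, -1101, 0-0-1, 0-01-, 0-100, 00-1-, 01-0-, 010--, 1-000, 1-101, 10-0-, 111-1
PI chart (minterm → PIs covering it):
  1 | -0001,0-0-1
  2 | 0-01-,00-1-
  3 | 0-0-1,0-01-,00-1-
  4 | -01-0,0-100
  6 | -01-0,00-1-
  7 | 00-1-  (sole → essential)
  8 | -10-0,01-0-,010--
  9 | 0-0-1,01-0-,010--
  10 | -10-0,0-01-,010--
  13 | -1101,01-0-
  16 | 1-000,10-0-
  17 | -0001,10-0-
  20 | -01-0,10-0-
  21 | 1-101,10-0-
  22 | -01-0  (sole → essential)
  24 | -10-0,1-000
  26 | -10-0  (sole → essential)
  29 | -1101,1-101,111-1
Essential prime implicants: -01-0, -10-0, 00-1-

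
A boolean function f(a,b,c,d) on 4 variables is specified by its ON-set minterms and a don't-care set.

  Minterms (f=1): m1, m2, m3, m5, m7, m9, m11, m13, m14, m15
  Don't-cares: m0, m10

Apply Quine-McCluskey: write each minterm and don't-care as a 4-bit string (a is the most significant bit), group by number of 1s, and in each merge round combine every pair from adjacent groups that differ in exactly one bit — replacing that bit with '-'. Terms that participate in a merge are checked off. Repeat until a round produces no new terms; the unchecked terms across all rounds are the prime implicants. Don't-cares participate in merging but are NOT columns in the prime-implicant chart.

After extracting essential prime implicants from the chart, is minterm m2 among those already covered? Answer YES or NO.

NO

size-2^0 implicants → 0000(✓)  0001(✓)  0010(✓)  0011(✓)  0101(✓)  0111(✓)  1001(✓)  1010(✓)  1011(✓)  1101(✓)  1110(✓)  1111(✓)
size-2^1 implicants → -001(✓)  -010(✓)  -011(✓)  -101(✓)  -111(✓)  0-01(✓)  0-11(✓)  00-0(✓)  00-1(✓)  000-(✓)  001-(✓)  01-1(✓)  1-01(✓)  1-10(✓)  1-11(✓)  10-1(✓)  101-(✓)  11-1(✓)  111-(✓)
size-2^2 implicants → --01(✓)  --11(✓)  -0-1(✓)  -01-  -1-1(✓)  0--1(✓)  00--  1--1(✓)  1-1-
size-2^3 implicants → ---1
Unchecked terms (primes): ---1, -01-, 00--, 1-1-
Minterm coverage:
  m1 ⊆ ---1,00--
  m2 ⊆ -01-,00--
  m3 ⊆ ---1,-01-,00--
  m5 ⊆ ---1 [E]
  m7 ⊆ ---1 [E]
  m9 ⊆ ---1 [E]
  m11 ⊆ ---1,-01-,1-1-
  m13 ⊆ ---1 [E]
  m14 ⊆ 1-1- [E]
  m15 ⊆ ---1,1-1-
E = {---1, 1-1-}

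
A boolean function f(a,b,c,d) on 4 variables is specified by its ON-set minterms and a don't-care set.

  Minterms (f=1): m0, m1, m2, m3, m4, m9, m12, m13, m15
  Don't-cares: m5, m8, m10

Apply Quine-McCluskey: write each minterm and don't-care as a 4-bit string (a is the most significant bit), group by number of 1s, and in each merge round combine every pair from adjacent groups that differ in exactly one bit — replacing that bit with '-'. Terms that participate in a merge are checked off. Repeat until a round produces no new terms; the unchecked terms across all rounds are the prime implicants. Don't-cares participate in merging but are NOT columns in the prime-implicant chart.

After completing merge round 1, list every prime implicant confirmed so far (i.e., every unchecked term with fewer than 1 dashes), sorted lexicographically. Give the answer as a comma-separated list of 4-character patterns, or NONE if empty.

NONE

size-2^0 implicants → 0000(✓)  0001(✓)  0010(✓)  0011(✓)  0100(✓)  0101(✓)  1000(✓)  1001(✓)  1010(✓)  1100(✓)  1101(✓)  1111(✓)
size-2^1 implicants → -000(✓)  -001(✓)  -010(✓)  -100(✓)  -101(✓)  0-00(✓)  0-01(✓)  00-0(✓)  00-1(✓)  000-(✓)  001-(✓)  010-(✓)  1-00(✓)  1-01(✓)  10-0(✓)  100-(✓)  11-1  110-(✓)
size-2^2 implicants → --00(✓)  --01(✓)  -0-0  -00-(✓)  -10-(✓)  0-0-(✓)  00--  1-0-(✓)
size-2^3 implicants → --0-
Unchecked terms (primes): --0-, -0-0, 00--, 11-1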